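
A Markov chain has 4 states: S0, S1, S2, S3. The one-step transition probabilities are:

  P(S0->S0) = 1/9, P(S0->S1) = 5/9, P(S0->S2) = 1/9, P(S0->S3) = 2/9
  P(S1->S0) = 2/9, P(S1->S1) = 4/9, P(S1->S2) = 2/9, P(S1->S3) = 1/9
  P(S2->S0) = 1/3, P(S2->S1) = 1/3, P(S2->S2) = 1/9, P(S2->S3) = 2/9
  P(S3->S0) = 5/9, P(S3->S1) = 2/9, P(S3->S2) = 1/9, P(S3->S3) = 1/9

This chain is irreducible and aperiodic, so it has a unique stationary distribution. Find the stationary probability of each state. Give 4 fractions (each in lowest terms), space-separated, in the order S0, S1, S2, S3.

Answer: 5/19 8/19 3/19 3/19

Derivation:
The stationary distribution satisfies pi = pi * P, i.e.:
  pi_S0 = 1/9*pi_S0 + 2/9*pi_S1 + 1/3*pi_S2 + 5/9*pi_S3
  pi_S1 = 5/9*pi_S0 + 4/9*pi_S1 + 1/3*pi_S2 + 2/9*pi_S3
  pi_S2 = 1/9*pi_S0 + 2/9*pi_S1 + 1/9*pi_S2 + 1/9*pi_S3
  pi_S3 = 2/9*pi_S0 + 1/9*pi_S1 + 2/9*pi_S2 + 1/9*pi_S3
with normalization: pi_S0 + pi_S1 + pi_S2 + pi_S3 = 1.

Using the first 3 balance equations plus normalization, the linear system A*pi = b is:
  [-8/9, 2/9, 1/3, 5/9] . pi = 0
  [5/9, -5/9, 1/3, 2/9] . pi = 0
  [1/9, 2/9, -8/9, 1/9] . pi = 0
  [1, 1, 1, 1] . pi = 1

Solving yields:
  pi_S0 = 5/19
  pi_S1 = 8/19
  pi_S2 = 3/19
  pi_S3 = 3/19

Verification (pi * P):
  5/19*1/9 + 8/19*2/9 + 3/19*1/3 + 3/19*5/9 = 5/19 = pi_S0  (ok)
  5/19*5/9 + 8/19*4/9 + 3/19*1/3 + 3/19*2/9 = 8/19 = pi_S1  (ok)
  5/19*1/9 + 8/19*2/9 + 3/19*1/9 + 3/19*1/9 = 3/19 = pi_S2  (ok)
  5/19*2/9 + 8/19*1/9 + 3/19*2/9 + 3/19*1/9 = 3/19 = pi_S3  (ok)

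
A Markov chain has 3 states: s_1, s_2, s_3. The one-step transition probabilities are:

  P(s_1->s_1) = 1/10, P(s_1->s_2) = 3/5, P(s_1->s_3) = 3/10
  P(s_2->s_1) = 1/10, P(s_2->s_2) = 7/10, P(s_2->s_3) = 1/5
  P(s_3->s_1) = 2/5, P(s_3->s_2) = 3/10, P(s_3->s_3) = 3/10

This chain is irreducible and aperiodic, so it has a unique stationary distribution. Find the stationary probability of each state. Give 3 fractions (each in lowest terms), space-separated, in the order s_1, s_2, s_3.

Answer: 5/29 17/29 7/29

Derivation:
The stationary distribution satisfies pi = pi * P, i.e.:
  pi_s_1 = 1/10*pi_s_1 + 1/10*pi_s_2 + 2/5*pi_s_3
  pi_s_2 = 3/5*pi_s_1 + 7/10*pi_s_2 + 3/10*pi_s_3
  pi_s_3 = 3/10*pi_s_1 + 1/5*pi_s_2 + 3/10*pi_s_3
with normalization: pi_s_1 + pi_s_2 + pi_s_3 = 1.

Using the first 2 balance equations plus normalization, the linear system A*pi = b is:
  [-9/10, 1/10, 2/5] . pi = 0
  [3/5, -3/10, 3/10] . pi = 0
  [1, 1, 1] . pi = 1

Solving yields:
  pi_s_1 = 5/29
  pi_s_2 = 17/29
  pi_s_3 = 7/29

Verification (pi * P):
  5/29*1/10 + 17/29*1/10 + 7/29*2/5 = 5/29 = pi_s_1  (ok)
  5/29*3/5 + 17/29*7/10 + 7/29*3/10 = 17/29 = pi_s_2  (ok)
  5/29*3/10 + 17/29*1/5 + 7/29*3/10 = 7/29 = pi_s_3  (ok)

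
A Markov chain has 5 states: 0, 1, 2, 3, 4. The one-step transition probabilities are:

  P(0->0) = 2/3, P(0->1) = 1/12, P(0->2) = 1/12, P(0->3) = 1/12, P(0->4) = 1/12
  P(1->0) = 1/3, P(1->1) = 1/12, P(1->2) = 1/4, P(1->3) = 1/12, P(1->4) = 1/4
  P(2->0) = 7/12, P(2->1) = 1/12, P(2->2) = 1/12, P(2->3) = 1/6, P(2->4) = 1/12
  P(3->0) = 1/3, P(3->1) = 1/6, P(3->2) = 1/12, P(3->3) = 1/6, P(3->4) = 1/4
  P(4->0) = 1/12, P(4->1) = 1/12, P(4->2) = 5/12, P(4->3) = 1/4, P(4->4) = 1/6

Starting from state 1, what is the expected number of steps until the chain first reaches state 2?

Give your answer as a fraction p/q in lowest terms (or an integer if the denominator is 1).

Answer: 462/85

Derivation:
Let h_i = expected steps to first reach 2 from state i.
Boundary: h_2 = 0.
First-step equations for the other states:
  h_0 = 1 + 2/3*h_0 + 1/12*h_1 + 1/12*h_2 + 1/12*h_3 + 1/12*h_4
  h_1 = 1 + 1/3*h_0 + 1/12*h_1 + 1/4*h_2 + 1/12*h_3 + 1/4*h_4
  h_3 = 1 + 1/3*h_0 + 1/6*h_1 + 1/12*h_2 + 1/6*h_3 + 1/4*h_4
  h_4 = 1 + 1/12*h_0 + 1/12*h_1 + 5/12*h_2 + 1/4*h_3 + 1/6*h_4

Substituting h_2 = 0 and rearranging gives the linear system (I - Q) h = 1:
  [1/3, -1/12, -1/12, -1/12] . (h_0, h_1, h_3, h_4) = 1
  [-1/3, 11/12, -1/12, -1/4] . (h_0, h_1, h_3, h_4) = 1
  [-1/3, -1/6, 5/6, -1/4] . (h_0, h_1, h_3, h_4) = 1
  [-1/12, -1/12, -1/4, 5/6] . (h_0, h_1, h_3, h_4) = 1

Solving yields:
  h_0 = 120/17
  h_1 = 462/85
  h_3 = 546/85
  h_4 = 372/85

Starting state is 1, so the expected hitting time is h_1 = 462/85.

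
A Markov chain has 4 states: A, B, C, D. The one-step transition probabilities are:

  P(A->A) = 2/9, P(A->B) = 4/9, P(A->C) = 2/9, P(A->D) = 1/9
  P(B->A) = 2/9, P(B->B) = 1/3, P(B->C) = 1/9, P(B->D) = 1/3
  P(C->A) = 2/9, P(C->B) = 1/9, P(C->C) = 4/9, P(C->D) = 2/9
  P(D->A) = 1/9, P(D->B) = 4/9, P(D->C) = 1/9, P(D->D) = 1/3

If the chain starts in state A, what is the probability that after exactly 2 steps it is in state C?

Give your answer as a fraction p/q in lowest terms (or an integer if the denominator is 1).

Answer: 17/81

Derivation:
Computing P^2 by repeated multiplication:
P^1 =
  A: [2/9, 4/9, 2/9, 1/9]
  B: [2/9, 1/3, 1/9, 1/3]
  C: [2/9, 1/9, 4/9, 2/9]
  D: [1/9, 4/9, 1/9, 1/3]
P^2 =
  A: [17/81, 26/81, 17/81, 7/27]
  B: [5/27, 10/27, 14/81, 22/81]
  C: [16/81, 23/81, 23/81, 19/81]
  D: [5/27, 29/81, 13/81, 8/27]

(P^2)[A -> C] = 17/81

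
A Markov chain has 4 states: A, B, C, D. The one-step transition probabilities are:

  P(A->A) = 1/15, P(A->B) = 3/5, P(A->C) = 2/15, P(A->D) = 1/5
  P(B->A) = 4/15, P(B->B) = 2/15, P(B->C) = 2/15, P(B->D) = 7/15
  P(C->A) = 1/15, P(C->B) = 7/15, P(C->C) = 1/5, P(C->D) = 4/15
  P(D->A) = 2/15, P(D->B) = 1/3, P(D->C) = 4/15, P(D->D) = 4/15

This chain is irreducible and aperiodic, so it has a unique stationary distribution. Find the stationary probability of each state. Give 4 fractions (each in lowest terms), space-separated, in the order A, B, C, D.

Answer: 349/2254 751/2254 213/1127 52/161

Derivation:
The stationary distribution satisfies pi = pi * P, i.e.:
  pi_A = 1/15*pi_A + 4/15*pi_B + 1/15*pi_C + 2/15*pi_D
  pi_B = 3/5*pi_A + 2/15*pi_B + 7/15*pi_C + 1/3*pi_D
  pi_C = 2/15*pi_A + 2/15*pi_B + 1/5*pi_C + 4/15*pi_D
  pi_D = 1/5*pi_A + 7/15*pi_B + 4/15*pi_C + 4/15*pi_D
with normalization: pi_A + pi_B + pi_C + pi_D = 1.

Using the first 3 balance equations plus normalization, the linear system A*pi = b is:
  [-14/15, 4/15, 1/15, 2/15] . pi = 0
  [3/5, -13/15, 7/15, 1/3] . pi = 0
  [2/15, 2/15, -4/5, 4/15] . pi = 0
  [1, 1, 1, 1] . pi = 1

Solving yields:
  pi_A = 349/2254
  pi_B = 751/2254
  pi_C = 213/1127
  pi_D = 52/161

Verification (pi * P):
  349/2254*1/15 + 751/2254*4/15 + 213/1127*1/15 + 52/161*2/15 = 349/2254 = pi_A  (ok)
  349/2254*3/5 + 751/2254*2/15 + 213/1127*7/15 + 52/161*1/3 = 751/2254 = pi_B  (ok)
  349/2254*2/15 + 751/2254*2/15 + 213/1127*1/5 + 52/161*4/15 = 213/1127 = pi_C  (ok)
  349/2254*1/5 + 751/2254*7/15 + 213/1127*4/15 + 52/161*4/15 = 52/161 = pi_D  (ok)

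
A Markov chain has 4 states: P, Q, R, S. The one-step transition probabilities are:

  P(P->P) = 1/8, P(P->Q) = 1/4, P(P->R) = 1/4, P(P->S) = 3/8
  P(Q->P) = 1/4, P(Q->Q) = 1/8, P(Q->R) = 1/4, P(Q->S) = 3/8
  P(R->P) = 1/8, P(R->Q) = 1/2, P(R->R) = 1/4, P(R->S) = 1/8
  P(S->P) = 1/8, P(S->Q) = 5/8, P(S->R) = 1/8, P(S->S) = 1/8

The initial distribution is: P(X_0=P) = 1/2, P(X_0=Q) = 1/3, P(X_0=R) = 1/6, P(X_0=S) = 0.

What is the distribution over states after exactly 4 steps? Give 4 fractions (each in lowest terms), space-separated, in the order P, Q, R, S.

Propagating the distribution step by step (d_{t+1} = d_t * P):
d_0 = (P=1/2, Q=1/3, R=1/6, S=0)
  d_1[P] = 1/2*1/8 + 1/3*1/4 + 1/6*1/8 + 0*1/8 = 1/6
  d_1[Q] = 1/2*1/4 + 1/3*1/8 + 1/6*1/2 + 0*5/8 = 1/4
  d_1[R] = 1/2*1/4 + 1/3*1/4 + 1/6*1/4 + 0*1/8 = 1/4
  d_1[S] = 1/2*3/8 + 1/3*3/8 + 1/6*1/8 + 0*1/8 = 1/3
d_1 = (P=1/6, Q=1/4, R=1/4, S=1/3)
  d_2[P] = 1/6*1/8 + 1/4*1/4 + 1/4*1/8 + 1/3*1/8 = 5/32
  d_2[Q] = 1/6*1/4 + 1/4*1/8 + 1/4*1/2 + 1/3*5/8 = 13/32
  d_2[R] = 1/6*1/4 + 1/4*1/4 + 1/4*1/4 + 1/3*1/8 = 5/24
  d_2[S] = 1/6*3/8 + 1/4*3/8 + 1/4*1/8 + 1/3*1/8 = 11/48
d_2 = (P=5/32, Q=13/32, R=5/24, S=11/48)
  d_3[P] = 5/32*1/8 + 13/32*1/4 + 5/24*1/8 + 11/48*1/8 = 45/256
  d_3[Q] = 5/32*1/4 + 13/32*1/8 + 5/24*1/2 + 11/48*5/8 = 259/768
  d_3[R] = 5/32*1/4 + 13/32*1/4 + 5/24*1/4 + 11/48*1/8 = 85/384
  d_3[S] = 5/32*3/8 + 13/32*3/8 + 5/24*1/8 + 11/48*1/8 = 17/64
d_3 = (P=45/256, Q=259/768, R=85/384, S=17/64)
  d_4[P] = 45/256*1/8 + 259/768*1/4 + 85/384*1/8 + 17/64*1/8 = 1027/6144
  d_4[Q] = 45/256*1/4 + 259/768*1/8 + 85/384*1/2 + 17/64*5/8 = 743/2048
  d_4[R] = 45/256*1/4 + 259/768*1/4 + 85/384*1/4 + 17/64*1/8 = 111/512
  d_4[S] = 45/256*3/8 + 259/768*3/8 + 85/384*1/8 + 17/64*1/8 = 389/1536
d_4 = (P=1027/6144, Q=743/2048, R=111/512, S=389/1536)

Answer: 1027/6144 743/2048 111/512 389/1536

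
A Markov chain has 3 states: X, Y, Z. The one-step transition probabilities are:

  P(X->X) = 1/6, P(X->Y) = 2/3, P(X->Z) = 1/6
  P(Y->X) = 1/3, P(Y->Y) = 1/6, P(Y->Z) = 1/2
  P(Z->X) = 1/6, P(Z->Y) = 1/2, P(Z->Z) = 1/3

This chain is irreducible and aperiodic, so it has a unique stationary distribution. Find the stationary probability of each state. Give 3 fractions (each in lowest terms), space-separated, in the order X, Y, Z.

The stationary distribution satisfies pi = pi * P, i.e.:
  pi_X = 1/6*pi_X + 1/3*pi_Y + 1/6*pi_Z
  pi_Y = 2/3*pi_X + 1/6*pi_Y + 1/2*pi_Z
  pi_Z = 1/6*pi_X + 1/2*pi_Y + 1/3*pi_Z
with normalization: pi_X + pi_Y + pi_Z = 1.

Using the first 2 balance equations plus normalization, the linear system A*pi = b is:
  [-5/6, 1/3, 1/6] . pi = 0
  [2/3, -5/6, 1/2] . pi = 0
  [1, 1, 1] . pi = 1

Solving yields:
  pi_X = 11/47
  pi_Y = 19/47
  pi_Z = 17/47

Verification (pi * P):
  11/47*1/6 + 19/47*1/3 + 17/47*1/6 = 11/47 = pi_X  (ok)
  11/47*2/3 + 19/47*1/6 + 17/47*1/2 = 19/47 = pi_Y  (ok)
  11/47*1/6 + 19/47*1/2 + 17/47*1/3 = 17/47 = pi_Z  (ok)

Answer: 11/47 19/47 17/47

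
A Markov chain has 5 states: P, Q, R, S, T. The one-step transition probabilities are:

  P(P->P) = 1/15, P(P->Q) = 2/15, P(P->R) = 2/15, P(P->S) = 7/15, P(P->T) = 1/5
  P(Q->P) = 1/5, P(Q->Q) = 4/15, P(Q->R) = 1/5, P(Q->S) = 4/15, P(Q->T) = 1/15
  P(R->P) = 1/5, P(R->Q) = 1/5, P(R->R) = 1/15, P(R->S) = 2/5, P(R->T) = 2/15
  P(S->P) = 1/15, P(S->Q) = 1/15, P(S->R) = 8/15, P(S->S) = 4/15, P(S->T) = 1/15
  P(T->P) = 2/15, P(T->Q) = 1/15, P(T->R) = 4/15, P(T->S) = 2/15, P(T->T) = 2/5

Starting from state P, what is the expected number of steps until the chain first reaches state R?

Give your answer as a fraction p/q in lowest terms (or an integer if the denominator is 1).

Answer: 13110/3839

Derivation:
Let h_i = expected steps to first reach R from state i.
Boundary: h_R = 0.
First-step equations for the other states:
  h_P = 1 + 1/15*h_P + 2/15*h_Q + 2/15*h_R + 7/15*h_S + 1/5*h_T
  h_Q = 1 + 1/5*h_P + 4/15*h_Q + 1/5*h_R + 4/15*h_S + 1/15*h_T
  h_S = 1 + 1/15*h_P + 1/15*h_Q + 8/15*h_R + 4/15*h_S + 1/15*h_T
  h_T = 1 + 2/15*h_P + 1/15*h_Q + 4/15*h_R + 2/15*h_S + 2/5*h_T

Substituting h_R = 0 and rearranging gives the linear system (I - Q) h = 1:
  [14/15, -2/15, -7/15, -1/5] . (h_P, h_Q, h_S, h_T) = 1
  [-1/5, 11/15, -4/15, -1/15] . (h_P, h_Q, h_S, h_T) = 1
  [-1/15, -1/15, 11/15, -1/15] . (h_P, h_Q, h_S, h_T) = 1
  [-2/15, -1/15, -2/15, 3/5] . (h_P, h_Q, h_S, h_T) = 1

Solving yields:
  h_P = 13110/3839
  h_Q = 13160/3839
  h_S = 8780/3839
  h_T = 12725/3839

Starting state is P, so the expected hitting time is h_P = 13110/3839.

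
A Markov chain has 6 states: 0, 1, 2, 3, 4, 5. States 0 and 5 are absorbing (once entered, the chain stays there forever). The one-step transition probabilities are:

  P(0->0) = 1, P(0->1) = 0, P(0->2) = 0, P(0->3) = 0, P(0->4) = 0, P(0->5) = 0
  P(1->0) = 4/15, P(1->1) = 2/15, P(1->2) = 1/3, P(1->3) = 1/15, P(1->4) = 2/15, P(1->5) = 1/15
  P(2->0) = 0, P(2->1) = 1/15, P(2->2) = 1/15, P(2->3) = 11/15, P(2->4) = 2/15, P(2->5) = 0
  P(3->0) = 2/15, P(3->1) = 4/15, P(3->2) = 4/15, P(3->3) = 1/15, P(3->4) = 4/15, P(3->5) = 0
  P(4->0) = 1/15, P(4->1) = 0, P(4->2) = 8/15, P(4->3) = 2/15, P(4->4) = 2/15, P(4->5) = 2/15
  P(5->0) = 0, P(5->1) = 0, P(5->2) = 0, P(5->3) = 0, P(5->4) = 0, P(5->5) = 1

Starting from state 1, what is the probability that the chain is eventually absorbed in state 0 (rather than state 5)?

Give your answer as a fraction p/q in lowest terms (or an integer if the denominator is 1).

Let a_i = P(absorbed in 0 | start in state i).
Boundary conditions: a_0 = 1, a_5 = 0.
For each transient state i, a_i = sum_j P(i->j) * a_j:
  a_1 = 4/15*a_0 + 2/15*a_1 + 1/3*a_2 + 1/15*a_3 + 2/15*a_4 + 1/15*a_5
  a_2 = 0*a_0 + 1/15*a_1 + 1/15*a_2 + 11/15*a_3 + 2/15*a_4 + 0*a_5
  a_3 = 2/15*a_0 + 4/15*a_1 + 4/15*a_2 + 1/15*a_3 + 4/15*a_4 + 0*a_5
  a_4 = 1/15*a_0 + 0*a_1 + 8/15*a_2 + 2/15*a_3 + 2/15*a_4 + 2/15*a_5

Substituting a_0 = 1 and a_5 = 0, rearrange to (I - Q) a = r where r[i] = P(i -> 0):
  [13/15, -1/3, -1/15, -2/15] . (a_1, a_2, a_3, a_4) = 4/15
  [-1/15, 14/15, -11/15, -2/15] . (a_1, a_2, a_3, a_4) = 0
  [-4/15, -4/15, 14/15, -4/15] . (a_1, a_2, a_3, a_4) = 2/15
  [0, -8/15, -2/15, 13/15] . (a_1, a_2, a_3, a_4) = 1/15

Solving yields:
  a_1 = 4041/5405
  a_2 = 3976/5405
  a_3 = 4059/5405
  a_4 = 3487/5405

Starting state is 1, so the absorption probability is a_1 = 4041/5405.

Answer: 4041/5405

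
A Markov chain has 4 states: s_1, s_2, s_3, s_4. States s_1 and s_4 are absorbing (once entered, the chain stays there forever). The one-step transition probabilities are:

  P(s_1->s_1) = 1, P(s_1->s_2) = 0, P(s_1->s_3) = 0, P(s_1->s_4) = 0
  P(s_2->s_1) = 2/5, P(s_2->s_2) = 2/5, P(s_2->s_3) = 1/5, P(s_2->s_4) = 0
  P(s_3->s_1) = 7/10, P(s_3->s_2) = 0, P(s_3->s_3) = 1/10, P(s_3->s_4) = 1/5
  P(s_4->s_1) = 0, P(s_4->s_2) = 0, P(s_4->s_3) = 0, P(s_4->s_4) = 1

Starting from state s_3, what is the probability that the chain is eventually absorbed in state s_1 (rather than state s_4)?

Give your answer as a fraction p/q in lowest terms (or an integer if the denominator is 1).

Answer: 7/9

Derivation:
Let a_i = P(absorbed in s_1 | start in state i).
Boundary conditions: a_s_1 = 1, a_s_4 = 0.
For each transient state i, a_i = sum_j P(i->j) * a_j:
  a_s_2 = 2/5*a_s_1 + 2/5*a_s_2 + 1/5*a_s_3 + 0*a_s_4
  a_s_3 = 7/10*a_s_1 + 0*a_s_2 + 1/10*a_s_3 + 1/5*a_s_4

Substituting a_s_1 = 1 and a_s_4 = 0, rearrange to (I - Q) a = r where r[i] = P(i -> s_1):
  [3/5, -1/5] . (a_s_2, a_s_3) = 2/5
  [0, 9/10] . (a_s_2, a_s_3) = 7/10

Solving yields:
  a_s_2 = 25/27
  a_s_3 = 7/9

Starting state is s_3, so the absorption probability is a_s_3 = 7/9.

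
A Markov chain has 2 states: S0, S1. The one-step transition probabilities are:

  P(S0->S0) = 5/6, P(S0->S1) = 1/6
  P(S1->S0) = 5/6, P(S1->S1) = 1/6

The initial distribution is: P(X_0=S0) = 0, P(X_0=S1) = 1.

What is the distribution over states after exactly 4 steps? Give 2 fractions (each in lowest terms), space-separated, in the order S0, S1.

Propagating the distribution step by step (d_{t+1} = d_t * P):
d_0 = (S0=0, S1=1)
  d_1[S0] = 0*5/6 + 1*5/6 = 5/6
  d_1[S1] = 0*1/6 + 1*1/6 = 1/6
d_1 = (S0=5/6, S1=1/6)
  d_2[S0] = 5/6*5/6 + 1/6*5/6 = 5/6
  d_2[S1] = 5/6*1/6 + 1/6*1/6 = 1/6
d_2 = (S0=5/6, S1=1/6)
  d_3[S0] = 5/6*5/6 + 1/6*5/6 = 5/6
  d_3[S1] = 5/6*1/6 + 1/6*1/6 = 1/6
d_3 = (S0=5/6, S1=1/6)
  d_4[S0] = 5/6*5/6 + 1/6*5/6 = 5/6
  d_4[S1] = 5/6*1/6 + 1/6*1/6 = 1/6
d_4 = (S0=5/6, S1=1/6)

Answer: 5/6 1/6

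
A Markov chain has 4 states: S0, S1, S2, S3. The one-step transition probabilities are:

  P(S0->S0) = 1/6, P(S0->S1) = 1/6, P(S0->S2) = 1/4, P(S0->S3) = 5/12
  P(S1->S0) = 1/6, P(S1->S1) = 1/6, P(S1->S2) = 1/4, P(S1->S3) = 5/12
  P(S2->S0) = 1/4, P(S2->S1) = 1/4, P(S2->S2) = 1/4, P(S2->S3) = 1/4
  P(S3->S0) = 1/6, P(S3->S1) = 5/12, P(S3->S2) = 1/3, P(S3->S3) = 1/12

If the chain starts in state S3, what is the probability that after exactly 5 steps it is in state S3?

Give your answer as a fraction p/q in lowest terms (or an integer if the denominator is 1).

Answer: 17237/62208

Derivation:
Computing P^5 by repeated multiplication:
P^1 =
  S0: [1/6, 1/6, 1/4, 5/12]
  S1: [1/6, 1/6, 1/4, 5/12]
  S2: [1/4, 1/4, 1/4, 1/4]
  S3: [1/6, 5/12, 1/3, 1/12]
P^2 =
  S0: [3/16, 7/24, 41/144, 17/72]
  S1: [3/16, 7/24, 41/144, 17/72]
  S2: [3/16, 1/4, 13/48, 7/24]
  S3: [7/36, 31/144, 37/144, 1/3]
P^3 =
  S0: [329/1728, 431/1728, 233/864, 251/864]
  S1: [329/1728, 431/1728, 233/864, 251/864]
  S2: [109/576, 151/576, 79/288, 79/288]
  S3: [325/1728, 469/1728, 5/18, 227/864]
P^4 =
  S0: [1961/10368, 1357/5184, 2843/10368, 475/1728]
  S1: [1961/10368, 1357/5184, 2843/10368, 475/1728]
  S2: [655/3456, 223/864, 943/3456, 161/576]
  S3: [41/216, 883/3456, 2819/10368, 733/2592]
P^5 =
  S0: [23579/124416, 32129/124416, 5659/20736, 17377/62208]
  S1: [23579/124416, 32129/124416, 5659/20736, 17377/62208]
  S2: [7855/41472, 10753/41472, 1889/6912, 5765/20736]
  S3: [23555/124416, 32351/124416, 8509/31104, 17237/62208]

(P^5)[S3 -> S3] = 17237/62208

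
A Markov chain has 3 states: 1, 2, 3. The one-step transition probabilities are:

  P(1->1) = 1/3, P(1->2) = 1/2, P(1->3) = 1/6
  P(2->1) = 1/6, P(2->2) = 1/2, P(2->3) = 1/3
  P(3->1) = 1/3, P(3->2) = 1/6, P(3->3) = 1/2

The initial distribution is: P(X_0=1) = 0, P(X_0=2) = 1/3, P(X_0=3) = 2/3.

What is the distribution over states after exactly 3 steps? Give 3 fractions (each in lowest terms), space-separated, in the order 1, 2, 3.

Answer: 89/324 41/108 28/81

Derivation:
Propagating the distribution step by step (d_{t+1} = d_t * P):
d_0 = (1=0, 2=1/3, 3=2/3)
  d_1[1] = 0*1/3 + 1/3*1/6 + 2/3*1/3 = 5/18
  d_1[2] = 0*1/2 + 1/3*1/2 + 2/3*1/6 = 5/18
  d_1[3] = 0*1/6 + 1/3*1/3 + 2/3*1/2 = 4/9
d_1 = (1=5/18, 2=5/18, 3=4/9)
  d_2[1] = 5/18*1/3 + 5/18*1/6 + 4/9*1/3 = 31/108
  d_2[2] = 5/18*1/2 + 5/18*1/2 + 4/9*1/6 = 19/54
  d_2[3] = 5/18*1/6 + 5/18*1/3 + 4/9*1/2 = 13/36
d_2 = (1=31/108, 2=19/54, 3=13/36)
  d_3[1] = 31/108*1/3 + 19/54*1/6 + 13/36*1/3 = 89/324
  d_3[2] = 31/108*1/2 + 19/54*1/2 + 13/36*1/6 = 41/108
  d_3[3] = 31/108*1/6 + 19/54*1/3 + 13/36*1/2 = 28/81
d_3 = (1=89/324, 2=41/108, 3=28/81)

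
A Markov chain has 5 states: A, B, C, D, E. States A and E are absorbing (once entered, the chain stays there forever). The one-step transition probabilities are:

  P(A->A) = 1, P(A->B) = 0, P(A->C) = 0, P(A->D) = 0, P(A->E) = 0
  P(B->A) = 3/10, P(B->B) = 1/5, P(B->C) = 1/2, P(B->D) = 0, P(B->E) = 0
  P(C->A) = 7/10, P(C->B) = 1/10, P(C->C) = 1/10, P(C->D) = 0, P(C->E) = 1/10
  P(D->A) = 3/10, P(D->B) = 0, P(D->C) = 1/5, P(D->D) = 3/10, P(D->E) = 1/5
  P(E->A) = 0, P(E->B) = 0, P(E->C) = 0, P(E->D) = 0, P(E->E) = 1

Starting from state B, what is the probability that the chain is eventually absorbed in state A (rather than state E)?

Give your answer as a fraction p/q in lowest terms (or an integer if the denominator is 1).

Let a_i = P(absorbed in A | start in state i).
Boundary conditions: a_A = 1, a_E = 0.
For each transient state i, a_i = sum_j P(i->j) * a_j:
  a_B = 3/10*a_A + 1/5*a_B + 1/2*a_C + 0*a_D + 0*a_E
  a_C = 7/10*a_A + 1/10*a_B + 1/10*a_C + 0*a_D + 1/10*a_E
  a_D = 3/10*a_A + 0*a_B + 1/5*a_C + 3/10*a_D + 1/5*a_E

Substituting a_A = 1 and a_E = 0, rearrange to (I - Q) a = r where r[i] = P(i -> A):
  [4/5, -1/2, 0] . (a_B, a_C, a_D) = 3/10
  [-1/10, 9/10, 0] . (a_B, a_C, a_D) = 7/10
  [0, -1/5, 7/10] . (a_B, a_C, a_D) = 3/10

Solving yields:
  a_B = 62/67
  a_C = 59/67
  a_D = 319/469

Starting state is B, so the absorption probability is a_B = 62/67.

Answer: 62/67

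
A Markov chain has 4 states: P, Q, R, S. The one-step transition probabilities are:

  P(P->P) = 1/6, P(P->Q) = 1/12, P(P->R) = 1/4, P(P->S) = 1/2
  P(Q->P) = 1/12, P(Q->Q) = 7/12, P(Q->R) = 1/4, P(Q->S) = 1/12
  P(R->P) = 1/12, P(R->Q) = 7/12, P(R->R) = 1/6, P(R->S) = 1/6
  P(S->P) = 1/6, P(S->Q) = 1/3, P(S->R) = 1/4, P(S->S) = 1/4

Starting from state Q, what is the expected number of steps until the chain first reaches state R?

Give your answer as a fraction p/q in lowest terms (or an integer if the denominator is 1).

Answer: 4

Derivation:
Let h_i = expected steps to first reach R from state i.
Boundary: h_R = 0.
First-step equations for the other states:
  h_P = 1 + 1/6*h_P + 1/12*h_Q + 1/4*h_R + 1/2*h_S
  h_Q = 1 + 1/12*h_P + 7/12*h_Q + 1/4*h_R + 1/12*h_S
  h_S = 1 + 1/6*h_P + 1/3*h_Q + 1/4*h_R + 1/4*h_S

Substituting h_R = 0 and rearranging gives the linear system (I - Q) h = 1:
  [5/6, -1/12, -1/2] . (h_P, h_Q, h_S) = 1
  [-1/12, 5/12, -1/12] . (h_P, h_Q, h_S) = 1
  [-1/6, -1/3, 3/4] . (h_P, h_Q, h_S) = 1

Solving yields:
  h_P = 4
  h_Q = 4
  h_S = 4

Starting state is Q, so the expected hitting time is h_Q = 4.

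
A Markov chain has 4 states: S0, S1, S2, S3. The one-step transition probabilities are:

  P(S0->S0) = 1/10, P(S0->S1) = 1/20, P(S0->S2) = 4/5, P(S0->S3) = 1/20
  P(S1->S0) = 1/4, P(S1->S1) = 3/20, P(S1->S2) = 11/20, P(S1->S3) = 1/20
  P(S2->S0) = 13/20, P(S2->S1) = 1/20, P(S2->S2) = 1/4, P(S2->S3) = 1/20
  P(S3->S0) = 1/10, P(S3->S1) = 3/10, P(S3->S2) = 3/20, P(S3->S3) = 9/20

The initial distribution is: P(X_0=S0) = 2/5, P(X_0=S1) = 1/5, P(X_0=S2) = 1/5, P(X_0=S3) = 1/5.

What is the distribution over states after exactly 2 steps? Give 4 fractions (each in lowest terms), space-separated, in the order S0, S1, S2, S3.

Answer: 797/2000 189/2000 81/200 51/500

Derivation:
Propagating the distribution step by step (d_{t+1} = d_t * P):
d_0 = (S0=2/5, S1=1/5, S2=1/5, S3=1/5)
  d_1[S0] = 2/5*1/10 + 1/5*1/4 + 1/5*13/20 + 1/5*1/10 = 6/25
  d_1[S1] = 2/5*1/20 + 1/5*3/20 + 1/5*1/20 + 1/5*3/10 = 3/25
  d_1[S2] = 2/5*4/5 + 1/5*11/20 + 1/5*1/4 + 1/5*3/20 = 51/100
  d_1[S3] = 2/5*1/20 + 1/5*1/20 + 1/5*1/20 + 1/5*9/20 = 13/100
d_1 = (S0=6/25, S1=3/25, S2=51/100, S3=13/100)
  d_2[S0] = 6/25*1/10 + 3/25*1/4 + 51/100*13/20 + 13/100*1/10 = 797/2000
  d_2[S1] = 6/25*1/20 + 3/25*3/20 + 51/100*1/20 + 13/100*3/10 = 189/2000
  d_2[S2] = 6/25*4/5 + 3/25*11/20 + 51/100*1/4 + 13/100*3/20 = 81/200
  d_2[S3] = 6/25*1/20 + 3/25*1/20 + 51/100*1/20 + 13/100*9/20 = 51/500
d_2 = (S0=797/2000, S1=189/2000, S2=81/200, S3=51/500)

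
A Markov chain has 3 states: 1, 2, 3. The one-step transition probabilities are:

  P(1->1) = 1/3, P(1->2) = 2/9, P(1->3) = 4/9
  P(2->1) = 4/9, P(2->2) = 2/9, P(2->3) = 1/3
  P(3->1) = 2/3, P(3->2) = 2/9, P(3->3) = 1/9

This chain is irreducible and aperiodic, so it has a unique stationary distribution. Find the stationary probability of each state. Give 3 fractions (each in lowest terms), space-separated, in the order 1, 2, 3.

Answer: 25/54 2/9 17/54

Derivation:
The stationary distribution satisfies pi = pi * P, i.e.:
  pi_1 = 1/3*pi_1 + 4/9*pi_2 + 2/3*pi_3
  pi_2 = 2/9*pi_1 + 2/9*pi_2 + 2/9*pi_3
  pi_3 = 4/9*pi_1 + 1/3*pi_2 + 1/9*pi_3
with normalization: pi_1 + pi_2 + pi_3 = 1.

Using the first 2 balance equations plus normalization, the linear system A*pi = b is:
  [-2/3, 4/9, 2/3] . pi = 0
  [2/9, -7/9, 2/9] . pi = 0
  [1, 1, 1] . pi = 1

Solving yields:
  pi_1 = 25/54
  pi_2 = 2/9
  pi_3 = 17/54

Verification (pi * P):
  25/54*1/3 + 2/9*4/9 + 17/54*2/3 = 25/54 = pi_1  (ok)
  25/54*2/9 + 2/9*2/9 + 17/54*2/9 = 2/9 = pi_2  (ok)
  25/54*4/9 + 2/9*1/3 + 17/54*1/9 = 17/54 = pi_3  (ok)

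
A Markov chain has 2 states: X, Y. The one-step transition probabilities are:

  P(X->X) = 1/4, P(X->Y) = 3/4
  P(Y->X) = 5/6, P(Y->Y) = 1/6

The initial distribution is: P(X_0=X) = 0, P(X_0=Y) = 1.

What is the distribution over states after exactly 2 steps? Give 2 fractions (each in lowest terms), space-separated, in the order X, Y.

Propagating the distribution step by step (d_{t+1} = d_t * P):
d_0 = (X=0, Y=1)
  d_1[X] = 0*1/4 + 1*5/6 = 5/6
  d_1[Y] = 0*3/4 + 1*1/6 = 1/6
d_1 = (X=5/6, Y=1/6)
  d_2[X] = 5/6*1/4 + 1/6*5/6 = 25/72
  d_2[Y] = 5/6*3/4 + 1/6*1/6 = 47/72
d_2 = (X=25/72, Y=47/72)

Answer: 25/72 47/72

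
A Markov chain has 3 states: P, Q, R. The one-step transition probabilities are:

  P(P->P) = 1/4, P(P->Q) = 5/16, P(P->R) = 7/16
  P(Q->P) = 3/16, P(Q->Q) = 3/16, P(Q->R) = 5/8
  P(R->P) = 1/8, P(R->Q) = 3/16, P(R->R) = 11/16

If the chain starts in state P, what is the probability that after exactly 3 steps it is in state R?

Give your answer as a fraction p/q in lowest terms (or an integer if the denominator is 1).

Computing P^3 by repeated multiplication:
P^1 =
  P: [1/4, 5/16, 7/16]
  Q: [3/16, 3/16, 5/8]
  R: [1/8, 3/16, 11/16]
P^2 =
  P: [45/256, 7/32, 155/256]
  Q: [41/256, 27/128, 161/256]
  R: [39/256, 13/64, 165/256]
P^3 =
  P: [329/2048, 429/2048, 645/1024]
  Q: [81/512, 425/2048, 1299/2048]
  R: [321/2048, 423/2048, 163/256]

(P^3)[P -> R] = 645/1024

Answer: 645/1024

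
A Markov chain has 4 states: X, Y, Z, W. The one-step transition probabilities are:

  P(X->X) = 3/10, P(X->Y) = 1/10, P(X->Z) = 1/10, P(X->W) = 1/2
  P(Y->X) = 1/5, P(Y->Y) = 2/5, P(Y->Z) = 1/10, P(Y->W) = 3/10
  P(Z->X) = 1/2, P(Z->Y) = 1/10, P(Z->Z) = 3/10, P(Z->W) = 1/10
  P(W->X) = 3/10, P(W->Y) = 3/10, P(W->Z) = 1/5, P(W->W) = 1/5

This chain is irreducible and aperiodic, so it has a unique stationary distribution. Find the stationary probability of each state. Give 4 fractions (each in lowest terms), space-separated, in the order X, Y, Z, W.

Answer: 61/197 45/197 32/197 59/197

Derivation:
The stationary distribution satisfies pi = pi * P, i.e.:
  pi_X = 3/10*pi_X + 1/5*pi_Y + 1/2*pi_Z + 3/10*pi_W
  pi_Y = 1/10*pi_X + 2/5*pi_Y + 1/10*pi_Z + 3/10*pi_W
  pi_Z = 1/10*pi_X + 1/10*pi_Y + 3/10*pi_Z + 1/5*pi_W
  pi_W = 1/2*pi_X + 3/10*pi_Y + 1/10*pi_Z + 1/5*pi_W
with normalization: pi_X + pi_Y + pi_Z + pi_W = 1.

Using the first 3 balance equations plus normalization, the linear system A*pi = b is:
  [-7/10, 1/5, 1/2, 3/10] . pi = 0
  [1/10, -3/5, 1/10, 3/10] . pi = 0
  [1/10, 1/10, -7/10, 1/5] . pi = 0
  [1, 1, 1, 1] . pi = 1

Solving yields:
  pi_X = 61/197
  pi_Y = 45/197
  pi_Z = 32/197
  pi_W = 59/197

Verification (pi * P):
  61/197*3/10 + 45/197*1/5 + 32/197*1/2 + 59/197*3/10 = 61/197 = pi_X  (ok)
  61/197*1/10 + 45/197*2/5 + 32/197*1/10 + 59/197*3/10 = 45/197 = pi_Y  (ok)
  61/197*1/10 + 45/197*1/10 + 32/197*3/10 + 59/197*1/5 = 32/197 = pi_Z  (ok)
  61/197*1/2 + 45/197*3/10 + 32/197*1/10 + 59/197*1/5 = 59/197 = pi_W  (ok)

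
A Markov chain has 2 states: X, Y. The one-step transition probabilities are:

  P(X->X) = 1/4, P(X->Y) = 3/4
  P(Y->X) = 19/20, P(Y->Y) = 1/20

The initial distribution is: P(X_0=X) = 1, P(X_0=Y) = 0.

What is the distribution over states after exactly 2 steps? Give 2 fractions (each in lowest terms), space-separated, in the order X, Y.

Propagating the distribution step by step (d_{t+1} = d_t * P):
d_0 = (X=1, Y=0)
  d_1[X] = 1*1/4 + 0*19/20 = 1/4
  d_1[Y] = 1*3/4 + 0*1/20 = 3/4
d_1 = (X=1/4, Y=3/4)
  d_2[X] = 1/4*1/4 + 3/4*19/20 = 31/40
  d_2[Y] = 1/4*3/4 + 3/4*1/20 = 9/40
d_2 = (X=31/40, Y=9/40)

Answer: 31/40 9/40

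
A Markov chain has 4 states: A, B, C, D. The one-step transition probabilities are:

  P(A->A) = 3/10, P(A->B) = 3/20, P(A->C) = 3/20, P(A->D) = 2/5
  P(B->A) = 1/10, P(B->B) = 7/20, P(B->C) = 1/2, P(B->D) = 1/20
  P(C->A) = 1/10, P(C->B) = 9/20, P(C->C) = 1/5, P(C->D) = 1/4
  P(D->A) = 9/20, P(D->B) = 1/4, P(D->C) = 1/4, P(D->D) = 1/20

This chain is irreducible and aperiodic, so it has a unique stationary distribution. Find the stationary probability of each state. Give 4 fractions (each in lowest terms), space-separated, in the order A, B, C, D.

Answer: 771/3781 2425/7562 2231/7562 682/3781

Derivation:
The stationary distribution satisfies pi = pi * P, i.e.:
  pi_A = 3/10*pi_A + 1/10*pi_B + 1/10*pi_C + 9/20*pi_D
  pi_B = 3/20*pi_A + 7/20*pi_B + 9/20*pi_C + 1/4*pi_D
  pi_C = 3/20*pi_A + 1/2*pi_B + 1/5*pi_C + 1/4*pi_D
  pi_D = 2/5*pi_A + 1/20*pi_B + 1/4*pi_C + 1/20*pi_D
with normalization: pi_A + pi_B + pi_C + pi_D = 1.

Using the first 3 balance equations plus normalization, the linear system A*pi = b is:
  [-7/10, 1/10, 1/10, 9/20] . pi = 0
  [3/20, -13/20, 9/20, 1/4] . pi = 0
  [3/20, 1/2, -4/5, 1/4] . pi = 0
  [1, 1, 1, 1] . pi = 1

Solving yields:
  pi_A = 771/3781
  pi_B = 2425/7562
  pi_C = 2231/7562
  pi_D = 682/3781

Verification (pi * P):
  771/3781*3/10 + 2425/7562*1/10 + 2231/7562*1/10 + 682/3781*9/20 = 771/3781 = pi_A  (ok)
  771/3781*3/20 + 2425/7562*7/20 + 2231/7562*9/20 + 682/3781*1/4 = 2425/7562 = pi_B  (ok)
  771/3781*3/20 + 2425/7562*1/2 + 2231/7562*1/5 + 682/3781*1/4 = 2231/7562 = pi_C  (ok)
  771/3781*2/5 + 2425/7562*1/20 + 2231/7562*1/4 + 682/3781*1/20 = 682/3781 = pi_D  (ok)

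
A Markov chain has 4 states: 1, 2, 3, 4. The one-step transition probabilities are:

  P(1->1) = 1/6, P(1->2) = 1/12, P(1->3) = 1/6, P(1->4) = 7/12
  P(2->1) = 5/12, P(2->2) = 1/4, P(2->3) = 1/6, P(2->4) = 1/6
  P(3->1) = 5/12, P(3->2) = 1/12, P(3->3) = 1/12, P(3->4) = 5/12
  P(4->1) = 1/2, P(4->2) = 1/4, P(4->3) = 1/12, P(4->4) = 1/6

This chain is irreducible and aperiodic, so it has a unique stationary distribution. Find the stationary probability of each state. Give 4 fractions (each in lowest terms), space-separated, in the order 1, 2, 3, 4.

The stationary distribution satisfies pi = pi * P, i.e.:
  pi_1 = 1/6*pi_1 + 5/12*pi_2 + 5/12*pi_3 + 1/2*pi_4
  pi_2 = 1/12*pi_1 + 1/4*pi_2 + 1/12*pi_3 + 1/4*pi_4
  pi_3 = 1/6*pi_1 + 1/6*pi_2 + 1/12*pi_3 + 1/12*pi_4
  pi_4 = 7/12*pi_1 + 1/6*pi_2 + 5/12*pi_3 + 1/6*pi_4
with normalization: pi_1 + pi_2 + pi_3 + pi_4 = 1.

Using the first 3 balance equations plus normalization, the linear system A*pi = b is:
  [-5/6, 5/12, 5/12, 1/2] . pi = 0
  [1/12, -3/4, 1/12, 1/4] . pi = 0
  [1/6, 1/6, -11/12, 1/12] . pi = 0
  [1, 1, 1, 1] . pi = 1

Solving yields:
  pi_1 = 827/2320
  pi_2 = 393/2320
  pi_3 = 59/464
  pi_4 = 161/464

Verification (pi * P):
  827/2320*1/6 + 393/2320*5/12 + 59/464*5/12 + 161/464*1/2 = 827/2320 = pi_1  (ok)
  827/2320*1/12 + 393/2320*1/4 + 59/464*1/12 + 161/464*1/4 = 393/2320 = pi_2  (ok)
  827/2320*1/6 + 393/2320*1/6 + 59/464*1/12 + 161/464*1/12 = 59/464 = pi_3  (ok)
  827/2320*7/12 + 393/2320*1/6 + 59/464*5/12 + 161/464*1/6 = 161/464 = pi_4  (ok)

Answer: 827/2320 393/2320 59/464 161/464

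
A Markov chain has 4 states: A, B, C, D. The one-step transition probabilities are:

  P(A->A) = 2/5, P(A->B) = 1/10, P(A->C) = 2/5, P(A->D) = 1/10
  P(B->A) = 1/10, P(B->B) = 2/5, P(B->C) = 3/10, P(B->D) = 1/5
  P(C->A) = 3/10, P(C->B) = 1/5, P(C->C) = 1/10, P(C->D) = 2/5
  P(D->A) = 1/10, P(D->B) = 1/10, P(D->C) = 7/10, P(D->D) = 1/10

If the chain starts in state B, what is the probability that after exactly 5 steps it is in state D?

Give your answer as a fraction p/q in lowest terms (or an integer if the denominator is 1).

Answer: 1391/6250

Derivation:
Computing P^5 by repeated multiplication:
P^1 =
  A: [2/5, 1/10, 2/5, 1/10]
  B: [1/10, 2/5, 3/10, 1/5]
  C: [3/10, 1/5, 1/10, 2/5]
  D: [1/10, 1/10, 7/10, 1/10]
P^2 =
  A: [3/10, 17/100, 3/10, 23/100]
  B: [19/100, 1/4, 33/100, 23/100]
  C: [21/100, 17/100, 47/100, 3/20]
  D: [27/100, 1/5, 21/100, 8/25]
P^3 =
  A: [1/4, 181/1000, 181/500, 207/1000]
  B: [223/1000, 26/125, 69/200, 28/125]
  C: [257/1000, 99/500, 287/1000, 129/500]
  D: [223/1000, 181/1000, 413/1000, 183/1000]
P^4 =
  A: [1237/5000, 381/2000, 1677/5000, 2267/10000]
  B: [2359/10000, 1969/10000, 3429/10000, 2243/10000]
  C: [469/2000, 1881/10000, 743/2000, 2059/10000]
  D: [499/2000, 489/2500, 3129/10000, 121/500]
P^5 =
  A: [2413/10000, 19069/100000, 17417/50000, 21967/100000]
  B: [4787/20000, 2417/12500, 34473/100000, 1391/6250]
  C: [4893/20000, 9679/50000, 33151/100000, 11513/50000]
  D: [23743/100000, 18997/100000, 35917/100000, 21343/100000]

(P^5)[B -> D] = 1391/6250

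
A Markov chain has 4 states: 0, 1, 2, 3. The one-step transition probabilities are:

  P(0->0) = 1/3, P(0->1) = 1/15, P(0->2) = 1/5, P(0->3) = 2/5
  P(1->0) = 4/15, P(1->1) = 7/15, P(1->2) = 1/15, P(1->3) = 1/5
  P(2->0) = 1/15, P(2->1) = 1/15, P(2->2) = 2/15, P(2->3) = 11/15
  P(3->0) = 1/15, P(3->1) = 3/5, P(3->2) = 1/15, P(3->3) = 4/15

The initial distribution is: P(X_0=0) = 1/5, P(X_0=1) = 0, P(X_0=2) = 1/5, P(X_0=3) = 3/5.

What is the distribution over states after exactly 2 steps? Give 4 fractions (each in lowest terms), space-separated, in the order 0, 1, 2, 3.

Propagating the distribution step by step (d_{t+1} = d_t * P):
d_0 = (0=1/5, 1=0, 2=1/5, 3=3/5)
  d_1[0] = 1/5*1/3 + 0*4/15 + 1/5*1/15 + 3/5*1/15 = 3/25
  d_1[1] = 1/5*1/15 + 0*7/15 + 1/5*1/15 + 3/5*3/5 = 29/75
  d_1[2] = 1/5*1/5 + 0*1/15 + 1/5*2/15 + 3/5*1/15 = 8/75
  d_1[3] = 1/5*2/5 + 0*1/5 + 1/5*11/15 + 3/5*4/15 = 29/75
d_1 = (0=3/25, 1=29/75, 2=8/75, 3=29/75)
  d_2[0] = 3/25*1/3 + 29/75*4/15 + 8/75*1/15 + 29/75*1/15 = 22/125
  d_2[1] = 3/25*1/15 + 29/75*7/15 + 8/75*1/15 + 29/75*3/5 = 481/1125
  d_2[2] = 3/25*1/5 + 29/75*1/15 + 8/75*2/15 + 29/75*1/15 = 101/1125
  d_2[3] = 3/25*2/5 + 29/75*1/5 + 8/75*11/15 + 29/75*4/15 = 23/75
d_2 = (0=22/125, 1=481/1125, 2=101/1125, 3=23/75)

Answer: 22/125 481/1125 101/1125 23/75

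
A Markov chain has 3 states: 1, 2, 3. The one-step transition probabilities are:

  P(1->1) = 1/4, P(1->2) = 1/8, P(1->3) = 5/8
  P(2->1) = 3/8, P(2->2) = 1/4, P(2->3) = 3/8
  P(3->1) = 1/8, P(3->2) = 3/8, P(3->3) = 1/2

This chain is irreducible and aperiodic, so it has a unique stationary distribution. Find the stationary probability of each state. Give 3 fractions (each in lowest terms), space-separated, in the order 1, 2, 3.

The stationary distribution satisfies pi = pi * P, i.e.:
  pi_1 = 1/4*pi_1 + 3/8*pi_2 + 1/8*pi_3
  pi_2 = 1/8*pi_1 + 1/4*pi_2 + 3/8*pi_3
  pi_3 = 5/8*pi_1 + 3/8*pi_2 + 1/2*pi_3
with normalization: pi_1 + pi_2 + pi_3 = 1.

Using the first 2 balance equations plus normalization, the linear system A*pi = b is:
  [-3/4, 3/8, 1/8] . pi = 0
  [1/8, -3/4, 3/8] . pi = 0
  [1, 1, 1] . pi = 1

Solving yields:
  pi_1 = 15/67
  pi_2 = 19/67
  pi_3 = 33/67

Verification (pi * P):
  15/67*1/4 + 19/67*3/8 + 33/67*1/8 = 15/67 = pi_1  (ok)
  15/67*1/8 + 19/67*1/4 + 33/67*3/8 = 19/67 = pi_2  (ok)
  15/67*5/8 + 19/67*3/8 + 33/67*1/2 = 33/67 = pi_3  (ok)

Answer: 15/67 19/67 33/67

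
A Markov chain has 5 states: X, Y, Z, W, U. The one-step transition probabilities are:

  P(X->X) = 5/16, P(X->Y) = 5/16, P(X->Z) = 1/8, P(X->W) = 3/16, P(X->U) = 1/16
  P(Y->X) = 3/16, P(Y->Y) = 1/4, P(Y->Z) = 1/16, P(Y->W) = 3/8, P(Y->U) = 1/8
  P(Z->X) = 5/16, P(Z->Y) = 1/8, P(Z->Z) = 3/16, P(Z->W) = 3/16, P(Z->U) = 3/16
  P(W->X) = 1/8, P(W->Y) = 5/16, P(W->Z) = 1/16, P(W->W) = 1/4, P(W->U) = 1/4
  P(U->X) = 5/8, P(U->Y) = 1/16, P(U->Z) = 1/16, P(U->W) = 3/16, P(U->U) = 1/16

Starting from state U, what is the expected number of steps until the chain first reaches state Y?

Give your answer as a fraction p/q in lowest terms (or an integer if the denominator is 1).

Let h_i = expected steps to first reach Y from state i.
Boundary: h_Y = 0.
First-step equations for the other states:
  h_X = 1 + 5/16*h_X + 5/16*h_Y + 1/8*h_Z + 3/16*h_W + 1/16*h_U
  h_Z = 1 + 5/16*h_X + 1/8*h_Y + 3/16*h_Z + 3/16*h_W + 3/16*h_U
  h_W = 1 + 1/8*h_X + 5/16*h_Y + 1/16*h_Z + 1/4*h_W + 1/4*h_U
  h_U = 1 + 5/8*h_X + 1/16*h_Y + 1/16*h_Z + 3/16*h_W + 1/16*h_U

Substituting h_Y = 0 and rearranging gives the linear system (I - Q) h = 1:
  [11/16, -1/8, -3/16, -1/16] . (h_X, h_Z, h_W, h_U) = 1
  [-5/16, 13/16, -3/16, -3/16] . (h_X, h_Z, h_W, h_U) = 1
  [-1/8, -1/16, 3/4, -1/4] . (h_X, h_Z, h_W, h_U) = 1
  [-5/8, -1/16, -3/16, 15/16] . (h_X, h_Z, h_W, h_U) = 1

Solving yields:
  h_X = 1936/509
  h_Z = 2384/509
  h_W = 5992/1527
  h_U = 2392/509

Starting state is U, so the expected hitting time is h_U = 2392/509.

Answer: 2392/509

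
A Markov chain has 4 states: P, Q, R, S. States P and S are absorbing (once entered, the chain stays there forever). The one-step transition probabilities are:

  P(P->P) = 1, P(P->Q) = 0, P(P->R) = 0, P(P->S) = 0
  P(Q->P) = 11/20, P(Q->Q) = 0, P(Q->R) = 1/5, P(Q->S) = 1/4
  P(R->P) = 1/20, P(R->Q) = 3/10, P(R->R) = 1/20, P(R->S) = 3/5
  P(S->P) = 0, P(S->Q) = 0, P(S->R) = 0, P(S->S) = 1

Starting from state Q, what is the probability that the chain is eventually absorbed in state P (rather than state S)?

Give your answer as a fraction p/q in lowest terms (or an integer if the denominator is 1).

Let a_i = P(absorbed in P | start in state i).
Boundary conditions: a_P = 1, a_S = 0.
For each transient state i, a_i = sum_j P(i->j) * a_j:
  a_Q = 11/20*a_P + 0*a_Q + 1/5*a_R + 1/4*a_S
  a_R = 1/20*a_P + 3/10*a_Q + 1/20*a_R + 3/5*a_S

Substituting a_P = 1 and a_S = 0, rearrange to (I - Q) a = r where r[i] = P(i -> P):
  [1, -1/5] . (a_Q, a_R) = 11/20
  [-3/10, 19/20] . (a_Q, a_R) = 1/20

Solving yields:
  a_Q = 213/356
  a_R = 43/178

Starting state is Q, so the absorption probability is a_Q = 213/356.

Answer: 213/356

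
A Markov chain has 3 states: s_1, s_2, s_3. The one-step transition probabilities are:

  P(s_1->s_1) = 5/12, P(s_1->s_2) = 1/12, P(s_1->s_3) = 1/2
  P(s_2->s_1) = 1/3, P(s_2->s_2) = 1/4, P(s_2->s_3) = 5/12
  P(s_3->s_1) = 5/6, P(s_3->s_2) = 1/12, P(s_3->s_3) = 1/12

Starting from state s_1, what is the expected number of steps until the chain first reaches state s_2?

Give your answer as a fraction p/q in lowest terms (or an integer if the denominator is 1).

Answer: 12

Derivation:
Let h_i = expected steps to first reach s_2 from state i.
Boundary: h_s_2 = 0.
First-step equations for the other states:
  h_s_1 = 1 + 5/12*h_s_1 + 1/12*h_s_2 + 1/2*h_s_3
  h_s_3 = 1 + 5/6*h_s_1 + 1/12*h_s_2 + 1/12*h_s_3

Substituting h_s_2 = 0 and rearranging gives the linear system (I - Q) h = 1:
  [7/12, -1/2] . (h_s_1, h_s_3) = 1
  [-5/6, 11/12] . (h_s_1, h_s_3) = 1

Solving yields:
  h_s_1 = 12
  h_s_3 = 12

Starting state is s_1, so the expected hitting time is h_s_1 = 12.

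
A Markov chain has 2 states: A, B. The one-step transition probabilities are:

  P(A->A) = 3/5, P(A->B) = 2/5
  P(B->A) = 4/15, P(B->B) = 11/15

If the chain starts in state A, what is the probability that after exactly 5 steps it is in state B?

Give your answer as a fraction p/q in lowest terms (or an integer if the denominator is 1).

Computing P^5 by repeated multiplication:
P^1 =
  A: [3/5, 2/5]
  B: [4/15, 11/15]
P^2 =
  A: [7/15, 8/15]
  B: [16/45, 29/45]
P^3 =
  A: [19/45, 26/45]
  B: [52/135, 83/135]
P^4 =
  A: [11/27, 16/27]
  B: [32/81, 49/81]
P^5 =
  A: [163/405, 242/405]
  B: [484/1215, 731/1215]

(P^5)[A -> B] = 242/405

Answer: 242/405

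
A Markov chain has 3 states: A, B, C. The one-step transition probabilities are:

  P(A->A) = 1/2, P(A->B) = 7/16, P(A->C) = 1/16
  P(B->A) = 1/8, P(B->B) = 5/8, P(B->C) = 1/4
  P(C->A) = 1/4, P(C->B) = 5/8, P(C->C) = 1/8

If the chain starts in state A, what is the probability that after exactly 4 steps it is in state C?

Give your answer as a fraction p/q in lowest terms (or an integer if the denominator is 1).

Computing P^4 by repeated multiplication:
P^1 =
  A: [1/2, 7/16, 1/16]
  B: [1/8, 5/8, 1/4]
  C: [1/4, 5/8, 1/8]
P^2 =
  A: [41/128, 17/32, 19/128]
  B: [13/64, 77/128, 25/128]
  C: [15/64, 37/64, 3/16]
P^3 =
  A: [135/512, 1157/2048, 351/2048]
  B: [231/1024, 601/1024, 3/16]
  C: [121/512, 595/1024, 187/1024]
P^4 =
  A: [4019/16384, 4715/8192, 2935/16384]
  B: [1909/8192, 9547/16384, 3019/16384]
  C: [1937/8192, 4757/8192, 749/4096]

(P^4)[A -> C] = 2935/16384

Answer: 2935/16384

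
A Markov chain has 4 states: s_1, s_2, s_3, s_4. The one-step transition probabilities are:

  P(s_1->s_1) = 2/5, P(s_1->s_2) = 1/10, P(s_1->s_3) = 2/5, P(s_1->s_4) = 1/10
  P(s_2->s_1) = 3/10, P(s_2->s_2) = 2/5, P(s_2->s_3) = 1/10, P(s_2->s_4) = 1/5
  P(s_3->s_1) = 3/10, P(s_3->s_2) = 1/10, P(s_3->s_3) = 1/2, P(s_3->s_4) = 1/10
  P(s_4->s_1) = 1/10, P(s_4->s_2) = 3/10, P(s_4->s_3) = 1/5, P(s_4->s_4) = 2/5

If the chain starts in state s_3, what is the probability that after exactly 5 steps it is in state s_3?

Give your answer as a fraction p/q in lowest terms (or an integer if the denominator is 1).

Computing P^5 by repeated multiplication:
P^1 =
  s_1: [2/5, 1/10, 2/5, 1/10]
  s_2: [3/10, 2/5, 1/10, 1/5]
  s_3: [3/10, 1/10, 1/2, 1/10]
  s_4: [1/10, 3/10, 1/5, 2/5]
P^2 =
  s_1: [8/25, 3/20, 39/100, 7/50]
  s_2: [29/100, 13/50, 1/4, 1/5]
  s_3: [31/100, 3/20, 2/5, 7/50]
  s_4: [23/100, 27/100, 1/4, 1/4]
P^3 =
  s_1: [38/125, 173/1000, 183/500, 157/1000]
  s_2: [289/1000, 109/500, 307/1000, 93/500]
  s_3: [303/1000, 173/1000, 367/1000, 157/1000]
  s_4: [273/1000, 231/1000, 147/500, 101/500]
P^4 =
  s_1: [299/1000, 1833/10000, 3533/10000, 411/2500]
  s_2: [2917/10000, 1013/5000, 3281/10000, 111/625]
  s_3: [2989/10000, 1833/10000, 1767/5000, 411/2500]
  s_4: [2869/10000, 2097/10000, 3197/10000, 1837/10000]
P^5 =
  s_1: [14851/50000, 18787/100000, 17373/50000, 3353/20000]
  s_2: [5873/20000, 1963/10000, 33651/100000, 8677/50000]
  s_3: [29701/100000, 18787/100000, 34747/100000, 3353/20000]
  s_4: [5839/20000, 3993/20000, 2077/6250, 2201/12500]

(P^5)[s_3 -> s_3] = 34747/100000

Answer: 34747/100000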